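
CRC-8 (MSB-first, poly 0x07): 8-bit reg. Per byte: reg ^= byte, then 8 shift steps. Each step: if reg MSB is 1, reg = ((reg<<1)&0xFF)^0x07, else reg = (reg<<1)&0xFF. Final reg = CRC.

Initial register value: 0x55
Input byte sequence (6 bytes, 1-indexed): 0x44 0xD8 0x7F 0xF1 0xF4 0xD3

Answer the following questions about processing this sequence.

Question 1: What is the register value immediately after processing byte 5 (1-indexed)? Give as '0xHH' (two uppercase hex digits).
After byte 1 (0x44): reg=0x77
After byte 2 (0xD8): reg=0x44
After byte 3 (0x7F): reg=0xA1
After byte 4 (0xF1): reg=0xB7
After byte 5 (0xF4): reg=0xCE

Answer: 0xCE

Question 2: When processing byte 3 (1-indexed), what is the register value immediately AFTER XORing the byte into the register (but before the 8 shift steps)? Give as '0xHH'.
Answer: 0x3B

Derivation:
Register before byte 3: 0x44
Byte 3: 0x7F
0x44 XOR 0x7F = 0x3B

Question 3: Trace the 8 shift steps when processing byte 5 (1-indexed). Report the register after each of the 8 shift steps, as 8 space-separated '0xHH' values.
After byte 1 (0x44): reg=0x77
After byte 2 (0xD8): reg=0x44
After byte 3 (0x7F): reg=0xA1
After byte 4 (0xF1): reg=0xB7
Register before byte 5: 0xB7
After XOR with byte 0xF4: 0x43

Answer: 0x86 0x0B 0x16 0x2C 0x58 0xB0 0x67 0xCE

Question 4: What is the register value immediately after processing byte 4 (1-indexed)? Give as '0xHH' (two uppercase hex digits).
After byte 1 (0x44): reg=0x77
After byte 2 (0xD8): reg=0x44
After byte 3 (0x7F): reg=0xA1
After byte 4 (0xF1): reg=0xB7

Answer: 0xB7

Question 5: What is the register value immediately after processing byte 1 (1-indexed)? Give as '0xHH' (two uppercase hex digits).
After byte 1 (0x44): reg=0x77

Answer: 0x77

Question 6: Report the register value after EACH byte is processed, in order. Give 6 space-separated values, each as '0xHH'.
0x77 0x44 0xA1 0xB7 0xCE 0x53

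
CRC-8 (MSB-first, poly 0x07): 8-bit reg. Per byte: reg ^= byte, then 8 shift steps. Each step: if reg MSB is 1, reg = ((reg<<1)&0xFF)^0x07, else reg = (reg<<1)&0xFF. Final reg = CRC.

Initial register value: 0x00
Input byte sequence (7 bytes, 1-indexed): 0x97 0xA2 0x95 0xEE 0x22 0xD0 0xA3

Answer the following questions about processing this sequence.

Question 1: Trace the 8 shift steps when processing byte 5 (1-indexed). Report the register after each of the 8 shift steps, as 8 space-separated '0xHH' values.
After byte 1 (0x97): reg=0xEC
After byte 2 (0xA2): reg=0xED
After byte 3 (0x95): reg=0x6F
After byte 4 (0xEE): reg=0x8E
Register before byte 5: 0x8E
After XOR with byte 0x22: 0xAC

Answer: 0x5F 0xBE 0x7B 0xF6 0xEB 0xD1 0xA5 0x4D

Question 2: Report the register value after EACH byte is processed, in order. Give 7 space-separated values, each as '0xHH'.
0xEC 0xED 0x6F 0x8E 0x4D 0xDA 0x68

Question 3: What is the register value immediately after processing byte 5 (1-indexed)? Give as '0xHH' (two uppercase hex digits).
After byte 1 (0x97): reg=0xEC
After byte 2 (0xA2): reg=0xED
After byte 3 (0x95): reg=0x6F
After byte 4 (0xEE): reg=0x8E
After byte 5 (0x22): reg=0x4D

Answer: 0x4D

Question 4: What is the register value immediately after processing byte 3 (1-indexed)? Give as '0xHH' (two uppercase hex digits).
Answer: 0x6F

Derivation:
After byte 1 (0x97): reg=0xEC
After byte 2 (0xA2): reg=0xED
After byte 3 (0x95): reg=0x6F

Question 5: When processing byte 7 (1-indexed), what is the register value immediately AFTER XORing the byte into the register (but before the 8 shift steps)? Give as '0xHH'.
Answer: 0x79

Derivation:
Register before byte 7: 0xDA
Byte 7: 0xA3
0xDA XOR 0xA3 = 0x79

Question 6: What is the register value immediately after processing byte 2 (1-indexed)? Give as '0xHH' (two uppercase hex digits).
After byte 1 (0x97): reg=0xEC
After byte 2 (0xA2): reg=0xED

Answer: 0xED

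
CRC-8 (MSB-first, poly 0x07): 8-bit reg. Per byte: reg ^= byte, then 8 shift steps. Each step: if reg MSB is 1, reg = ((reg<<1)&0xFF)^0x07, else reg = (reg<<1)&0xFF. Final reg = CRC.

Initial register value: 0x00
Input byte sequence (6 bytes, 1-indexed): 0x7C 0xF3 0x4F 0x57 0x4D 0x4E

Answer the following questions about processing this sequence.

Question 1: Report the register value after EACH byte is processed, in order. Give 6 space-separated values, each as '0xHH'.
0x73 0x89 0x5C 0x31 0x73 0xB3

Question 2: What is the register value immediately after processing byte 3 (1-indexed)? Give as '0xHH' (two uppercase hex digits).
After byte 1 (0x7C): reg=0x73
After byte 2 (0xF3): reg=0x89
After byte 3 (0x4F): reg=0x5C

Answer: 0x5C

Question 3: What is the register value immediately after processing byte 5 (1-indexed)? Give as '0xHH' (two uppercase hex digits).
Answer: 0x73

Derivation:
After byte 1 (0x7C): reg=0x73
After byte 2 (0xF3): reg=0x89
After byte 3 (0x4F): reg=0x5C
After byte 4 (0x57): reg=0x31
After byte 5 (0x4D): reg=0x73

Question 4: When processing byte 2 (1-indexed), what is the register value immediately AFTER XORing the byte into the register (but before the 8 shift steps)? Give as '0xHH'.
Register before byte 2: 0x73
Byte 2: 0xF3
0x73 XOR 0xF3 = 0x80

Answer: 0x80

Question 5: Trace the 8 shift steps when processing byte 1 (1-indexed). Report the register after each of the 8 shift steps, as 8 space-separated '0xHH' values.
Register before byte 1: 0x00
After XOR with byte 0x7C: 0x7C

Answer: 0xF8 0xF7 0xE9 0xD5 0xAD 0x5D 0xBA 0x73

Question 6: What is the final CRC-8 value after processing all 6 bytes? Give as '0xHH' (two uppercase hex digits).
After byte 1 (0x7C): reg=0x73
After byte 2 (0xF3): reg=0x89
After byte 3 (0x4F): reg=0x5C
After byte 4 (0x57): reg=0x31
After byte 5 (0x4D): reg=0x73
After byte 6 (0x4E): reg=0xB3

Answer: 0xB3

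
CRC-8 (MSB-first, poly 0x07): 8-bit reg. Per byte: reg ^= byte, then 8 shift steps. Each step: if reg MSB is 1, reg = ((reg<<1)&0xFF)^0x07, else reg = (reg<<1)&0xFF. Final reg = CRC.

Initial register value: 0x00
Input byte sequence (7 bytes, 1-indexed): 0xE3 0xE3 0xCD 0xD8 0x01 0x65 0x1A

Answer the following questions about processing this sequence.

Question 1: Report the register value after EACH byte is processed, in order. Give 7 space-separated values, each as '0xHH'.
0xA7 0xDB 0x62 0x2F 0xCA 0x44 0x9D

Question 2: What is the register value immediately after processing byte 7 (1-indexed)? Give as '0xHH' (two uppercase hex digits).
Answer: 0x9D

Derivation:
After byte 1 (0xE3): reg=0xA7
After byte 2 (0xE3): reg=0xDB
After byte 3 (0xCD): reg=0x62
After byte 4 (0xD8): reg=0x2F
After byte 5 (0x01): reg=0xCA
After byte 6 (0x65): reg=0x44
After byte 7 (0x1A): reg=0x9D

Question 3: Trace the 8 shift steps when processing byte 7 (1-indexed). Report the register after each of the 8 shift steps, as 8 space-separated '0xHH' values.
Answer: 0xBC 0x7F 0xFE 0xFB 0xF1 0xE5 0xCD 0x9D

Derivation:
After byte 1 (0xE3): reg=0xA7
After byte 2 (0xE3): reg=0xDB
After byte 3 (0xCD): reg=0x62
After byte 4 (0xD8): reg=0x2F
After byte 5 (0x01): reg=0xCA
After byte 6 (0x65): reg=0x44
Register before byte 7: 0x44
After XOR with byte 0x1A: 0x5E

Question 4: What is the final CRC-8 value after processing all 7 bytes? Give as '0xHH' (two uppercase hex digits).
After byte 1 (0xE3): reg=0xA7
After byte 2 (0xE3): reg=0xDB
After byte 3 (0xCD): reg=0x62
After byte 4 (0xD8): reg=0x2F
After byte 5 (0x01): reg=0xCA
After byte 6 (0x65): reg=0x44
After byte 7 (0x1A): reg=0x9D

Answer: 0x9D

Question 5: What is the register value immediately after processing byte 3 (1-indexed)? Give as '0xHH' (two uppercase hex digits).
After byte 1 (0xE3): reg=0xA7
After byte 2 (0xE3): reg=0xDB
After byte 3 (0xCD): reg=0x62

Answer: 0x62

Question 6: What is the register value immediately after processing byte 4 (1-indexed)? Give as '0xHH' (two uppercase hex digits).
Answer: 0x2F

Derivation:
After byte 1 (0xE3): reg=0xA7
After byte 2 (0xE3): reg=0xDB
After byte 3 (0xCD): reg=0x62
After byte 4 (0xD8): reg=0x2F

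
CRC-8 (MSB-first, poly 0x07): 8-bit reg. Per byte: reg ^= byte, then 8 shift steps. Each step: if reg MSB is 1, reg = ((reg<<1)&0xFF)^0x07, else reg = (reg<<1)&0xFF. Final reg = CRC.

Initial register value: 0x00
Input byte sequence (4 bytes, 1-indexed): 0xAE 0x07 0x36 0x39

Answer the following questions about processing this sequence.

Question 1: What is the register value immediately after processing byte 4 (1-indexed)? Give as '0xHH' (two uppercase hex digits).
After byte 1 (0xAE): reg=0x43
After byte 2 (0x07): reg=0xDB
After byte 3 (0x36): reg=0x8D
After byte 4 (0x39): reg=0x05

Answer: 0x05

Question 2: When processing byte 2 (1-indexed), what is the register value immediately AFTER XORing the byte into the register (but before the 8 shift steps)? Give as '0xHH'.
Answer: 0x44

Derivation:
Register before byte 2: 0x43
Byte 2: 0x07
0x43 XOR 0x07 = 0x44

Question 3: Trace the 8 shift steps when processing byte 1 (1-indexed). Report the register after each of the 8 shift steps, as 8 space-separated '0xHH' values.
Answer: 0x5B 0xB6 0x6B 0xD6 0xAB 0x51 0xA2 0x43

Derivation:
Register before byte 1: 0x00
After XOR with byte 0xAE: 0xAE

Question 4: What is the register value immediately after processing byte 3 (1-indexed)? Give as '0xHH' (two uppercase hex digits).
Answer: 0x8D

Derivation:
After byte 1 (0xAE): reg=0x43
After byte 2 (0x07): reg=0xDB
After byte 3 (0x36): reg=0x8D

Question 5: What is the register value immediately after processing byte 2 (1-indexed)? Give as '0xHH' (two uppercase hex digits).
After byte 1 (0xAE): reg=0x43
After byte 2 (0x07): reg=0xDB

Answer: 0xDB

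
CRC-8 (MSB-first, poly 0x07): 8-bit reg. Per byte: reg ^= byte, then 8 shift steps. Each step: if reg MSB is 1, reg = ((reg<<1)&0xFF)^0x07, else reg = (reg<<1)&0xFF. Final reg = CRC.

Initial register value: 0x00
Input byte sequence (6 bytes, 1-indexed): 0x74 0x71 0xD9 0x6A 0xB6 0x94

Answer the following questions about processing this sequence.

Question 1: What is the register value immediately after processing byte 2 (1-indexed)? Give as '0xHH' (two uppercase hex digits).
After byte 1 (0x74): reg=0x4B
After byte 2 (0x71): reg=0xA6

Answer: 0xA6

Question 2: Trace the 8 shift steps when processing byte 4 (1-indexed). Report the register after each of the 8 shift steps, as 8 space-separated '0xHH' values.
Answer: 0x20 0x40 0x80 0x07 0x0E 0x1C 0x38 0x70

Derivation:
After byte 1 (0x74): reg=0x4B
After byte 2 (0x71): reg=0xA6
After byte 3 (0xD9): reg=0x7A
Register before byte 4: 0x7A
After XOR with byte 0x6A: 0x10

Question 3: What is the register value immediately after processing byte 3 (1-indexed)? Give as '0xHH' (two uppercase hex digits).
After byte 1 (0x74): reg=0x4B
After byte 2 (0x71): reg=0xA6
After byte 3 (0xD9): reg=0x7A

Answer: 0x7A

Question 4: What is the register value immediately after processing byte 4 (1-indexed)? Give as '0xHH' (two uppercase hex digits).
Answer: 0x70

Derivation:
After byte 1 (0x74): reg=0x4B
After byte 2 (0x71): reg=0xA6
After byte 3 (0xD9): reg=0x7A
After byte 4 (0x6A): reg=0x70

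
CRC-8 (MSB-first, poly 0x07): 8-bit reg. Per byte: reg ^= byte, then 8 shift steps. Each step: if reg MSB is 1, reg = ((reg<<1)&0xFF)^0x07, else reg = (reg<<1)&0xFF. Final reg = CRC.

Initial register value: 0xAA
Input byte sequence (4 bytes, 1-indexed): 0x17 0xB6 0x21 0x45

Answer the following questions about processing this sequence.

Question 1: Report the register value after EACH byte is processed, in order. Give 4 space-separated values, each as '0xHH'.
0x3A 0xAD 0xAD 0x96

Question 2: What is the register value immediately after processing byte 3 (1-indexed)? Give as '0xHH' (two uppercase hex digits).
After byte 1 (0x17): reg=0x3A
After byte 2 (0xB6): reg=0xAD
After byte 3 (0x21): reg=0xAD

Answer: 0xAD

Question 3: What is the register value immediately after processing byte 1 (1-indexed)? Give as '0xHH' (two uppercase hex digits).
Answer: 0x3A

Derivation:
After byte 1 (0x17): reg=0x3A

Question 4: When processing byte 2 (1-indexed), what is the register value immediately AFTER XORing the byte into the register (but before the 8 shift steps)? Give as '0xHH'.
Register before byte 2: 0x3A
Byte 2: 0xB6
0x3A XOR 0xB6 = 0x8C

Answer: 0x8C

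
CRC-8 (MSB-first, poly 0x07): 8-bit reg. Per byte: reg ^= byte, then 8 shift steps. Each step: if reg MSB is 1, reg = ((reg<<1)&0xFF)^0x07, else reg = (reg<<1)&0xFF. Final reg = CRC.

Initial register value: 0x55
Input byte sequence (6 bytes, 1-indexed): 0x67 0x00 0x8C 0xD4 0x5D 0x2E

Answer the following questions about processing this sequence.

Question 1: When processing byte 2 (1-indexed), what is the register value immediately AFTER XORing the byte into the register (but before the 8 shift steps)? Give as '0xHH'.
Register before byte 2: 0x9E
Byte 2: 0x00
0x9E XOR 0x00 = 0x9E

Answer: 0x9E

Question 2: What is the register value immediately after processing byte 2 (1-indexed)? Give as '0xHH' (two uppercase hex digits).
After byte 1 (0x67): reg=0x9E
After byte 2 (0x00): reg=0xD3

Answer: 0xD3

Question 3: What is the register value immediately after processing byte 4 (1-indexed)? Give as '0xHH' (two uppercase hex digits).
Answer: 0xED

Derivation:
After byte 1 (0x67): reg=0x9E
After byte 2 (0x00): reg=0xD3
After byte 3 (0x8C): reg=0x9A
After byte 4 (0xD4): reg=0xED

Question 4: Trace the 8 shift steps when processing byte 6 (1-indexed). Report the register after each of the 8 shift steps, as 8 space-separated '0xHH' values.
After byte 1 (0x67): reg=0x9E
After byte 2 (0x00): reg=0xD3
After byte 3 (0x8C): reg=0x9A
After byte 4 (0xD4): reg=0xED
After byte 5 (0x5D): reg=0x19
Register before byte 6: 0x19
After XOR with byte 0x2E: 0x37

Answer: 0x6E 0xDC 0xBF 0x79 0xF2 0xE3 0xC1 0x85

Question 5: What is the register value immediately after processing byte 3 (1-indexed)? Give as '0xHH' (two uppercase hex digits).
After byte 1 (0x67): reg=0x9E
After byte 2 (0x00): reg=0xD3
After byte 3 (0x8C): reg=0x9A

Answer: 0x9A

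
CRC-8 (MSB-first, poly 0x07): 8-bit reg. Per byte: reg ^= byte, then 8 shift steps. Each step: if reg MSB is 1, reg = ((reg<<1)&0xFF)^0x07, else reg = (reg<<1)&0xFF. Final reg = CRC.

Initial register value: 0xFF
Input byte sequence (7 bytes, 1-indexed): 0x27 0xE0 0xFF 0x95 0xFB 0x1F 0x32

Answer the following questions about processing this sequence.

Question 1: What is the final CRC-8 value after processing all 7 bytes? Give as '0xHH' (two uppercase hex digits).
After byte 1 (0x27): reg=0x06
After byte 2 (0xE0): reg=0xBC
After byte 3 (0xFF): reg=0xCE
After byte 4 (0x95): reg=0x86
After byte 5 (0xFB): reg=0x74
After byte 6 (0x1F): reg=0x16
After byte 7 (0x32): reg=0xFC

Answer: 0xFC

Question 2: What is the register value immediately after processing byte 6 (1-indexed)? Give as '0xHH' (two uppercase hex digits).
Answer: 0x16

Derivation:
After byte 1 (0x27): reg=0x06
After byte 2 (0xE0): reg=0xBC
After byte 3 (0xFF): reg=0xCE
After byte 4 (0x95): reg=0x86
After byte 5 (0xFB): reg=0x74
After byte 6 (0x1F): reg=0x16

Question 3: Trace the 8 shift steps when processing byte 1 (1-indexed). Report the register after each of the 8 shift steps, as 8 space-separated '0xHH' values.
Answer: 0xB7 0x69 0xD2 0xA3 0x41 0x82 0x03 0x06

Derivation:
Register before byte 1: 0xFF
After XOR with byte 0x27: 0xD8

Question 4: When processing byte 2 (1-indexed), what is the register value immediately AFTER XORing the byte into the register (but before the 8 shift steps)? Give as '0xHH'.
Answer: 0xE6

Derivation:
Register before byte 2: 0x06
Byte 2: 0xE0
0x06 XOR 0xE0 = 0xE6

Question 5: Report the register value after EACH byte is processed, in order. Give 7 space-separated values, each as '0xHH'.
0x06 0xBC 0xCE 0x86 0x74 0x16 0xFC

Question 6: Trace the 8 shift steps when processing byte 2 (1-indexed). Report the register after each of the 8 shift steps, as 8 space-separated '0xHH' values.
After byte 1 (0x27): reg=0x06
Register before byte 2: 0x06
After XOR with byte 0xE0: 0xE6

Answer: 0xCB 0x91 0x25 0x4A 0x94 0x2F 0x5E 0xBC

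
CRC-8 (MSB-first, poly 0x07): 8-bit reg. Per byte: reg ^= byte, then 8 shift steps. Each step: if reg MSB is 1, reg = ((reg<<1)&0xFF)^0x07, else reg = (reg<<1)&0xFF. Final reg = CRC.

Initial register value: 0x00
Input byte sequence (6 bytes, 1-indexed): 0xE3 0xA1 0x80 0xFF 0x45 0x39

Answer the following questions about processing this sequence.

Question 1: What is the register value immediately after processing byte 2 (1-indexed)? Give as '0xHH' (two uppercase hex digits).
After byte 1 (0xE3): reg=0xA7
After byte 2 (0xA1): reg=0x12

Answer: 0x12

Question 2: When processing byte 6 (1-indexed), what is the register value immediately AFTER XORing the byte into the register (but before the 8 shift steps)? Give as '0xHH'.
Answer: 0x4D

Derivation:
Register before byte 6: 0x74
Byte 6: 0x39
0x74 XOR 0x39 = 0x4D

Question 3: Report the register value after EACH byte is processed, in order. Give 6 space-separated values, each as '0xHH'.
0xA7 0x12 0xF7 0x38 0x74 0xE4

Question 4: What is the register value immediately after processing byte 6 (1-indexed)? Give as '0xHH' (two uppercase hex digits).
After byte 1 (0xE3): reg=0xA7
After byte 2 (0xA1): reg=0x12
After byte 3 (0x80): reg=0xF7
After byte 4 (0xFF): reg=0x38
After byte 5 (0x45): reg=0x74
After byte 6 (0x39): reg=0xE4

Answer: 0xE4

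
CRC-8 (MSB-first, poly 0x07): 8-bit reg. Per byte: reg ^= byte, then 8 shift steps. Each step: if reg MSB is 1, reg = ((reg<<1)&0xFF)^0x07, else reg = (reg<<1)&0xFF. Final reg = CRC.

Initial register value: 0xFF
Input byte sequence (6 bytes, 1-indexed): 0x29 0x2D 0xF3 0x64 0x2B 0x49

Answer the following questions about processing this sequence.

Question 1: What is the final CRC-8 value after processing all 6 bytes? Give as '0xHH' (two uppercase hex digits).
Answer: 0xF4

Derivation:
After byte 1 (0x29): reg=0x2C
After byte 2 (0x2D): reg=0x07
After byte 3 (0xF3): reg=0xC2
After byte 4 (0x64): reg=0x7B
After byte 5 (0x2B): reg=0xB7
After byte 6 (0x49): reg=0xF4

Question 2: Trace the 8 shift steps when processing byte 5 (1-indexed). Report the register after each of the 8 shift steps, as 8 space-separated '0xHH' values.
Answer: 0xA0 0x47 0x8E 0x1B 0x36 0x6C 0xD8 0xB7

Derivation:
After byte 1 (0x29): reg=0x2C
After byte 2 (0x2D): reg=0x07
After byte 3 (0xF3): reg=0xC2
After byte 4 (0x64): reg=0x7B
Register before byte 5: 0x7B
After XOR with byte 0x2B: 0x50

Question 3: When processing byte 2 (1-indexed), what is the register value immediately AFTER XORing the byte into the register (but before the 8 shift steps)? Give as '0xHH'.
Answer: 0x01

Derivation:
Register before byte 2: 0x2C
Byte 2: 0x2D
0x2C XOR 0x2D = 0x01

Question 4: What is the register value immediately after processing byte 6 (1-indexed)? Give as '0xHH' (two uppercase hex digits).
After byte 1 (0x29): reg=0x2C
After byte 2 (0x2D): reg=0x07
After byte 3 (0xF3): reg=0xC2
After byte 4 (0x64): reg=0x7B
After byte 5 (0x2B): reg=0xB7
After byte 6 (0x49): reg=0xF4

Answer: 0xF4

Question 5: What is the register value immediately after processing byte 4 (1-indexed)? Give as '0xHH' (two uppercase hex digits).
Answer: 0x7B

Derivation:
After byte 1 (0x29): reg=0x2C
After byte 2 (0x2D): reg=0x07
After byte 3 (0xF3): reg=0xC2
After byte 4 (0x64): reg=0x7B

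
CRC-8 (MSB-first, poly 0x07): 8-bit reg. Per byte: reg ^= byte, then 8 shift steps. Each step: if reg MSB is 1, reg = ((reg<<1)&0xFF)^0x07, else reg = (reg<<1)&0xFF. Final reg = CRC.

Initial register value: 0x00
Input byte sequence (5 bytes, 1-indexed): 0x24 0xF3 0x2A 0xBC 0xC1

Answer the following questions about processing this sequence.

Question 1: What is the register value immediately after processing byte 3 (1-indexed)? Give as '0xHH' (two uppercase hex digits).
Answer: 0x15

Derivation:
After byte 1 (0x24): reg=0xFC
After byte 2 (0xF3): reg=0x2D
After byte 3 (0x2A): reg=0x15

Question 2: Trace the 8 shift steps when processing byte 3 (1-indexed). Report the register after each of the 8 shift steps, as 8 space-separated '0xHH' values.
After byte 1 (0x24): reg=0xFC
After byte 2 (0xF3): reg=0x2D
Register before byte 3: 0x2D
After XOR with byte 0x2A: 0x07

Answer: 0x0E 0x1C 0x38 0x70 0xE0 0xC7 0x89 0x15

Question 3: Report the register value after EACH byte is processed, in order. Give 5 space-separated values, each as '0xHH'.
0xFC 0x2D 0x15 0x56 0xEC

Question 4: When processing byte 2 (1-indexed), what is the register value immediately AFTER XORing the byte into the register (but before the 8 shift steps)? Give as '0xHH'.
Register before byte 2: 0xFC
Byte 2: 0xF3
0xFC XOR 0xF3 = 0x0F

Answer: 0x0F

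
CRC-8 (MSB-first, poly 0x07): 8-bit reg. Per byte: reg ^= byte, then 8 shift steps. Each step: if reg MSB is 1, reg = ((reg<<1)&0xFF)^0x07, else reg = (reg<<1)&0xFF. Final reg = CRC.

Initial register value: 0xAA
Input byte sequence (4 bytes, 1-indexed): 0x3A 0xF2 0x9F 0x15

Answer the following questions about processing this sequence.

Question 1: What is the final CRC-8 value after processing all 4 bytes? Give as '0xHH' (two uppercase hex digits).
After byte 1 (0x3A): reg=0xF9
After byte 2 (0xF2): reg=0x31
After byte 3 (0x9F): reg=0x43
After byte 4 (0x15): reg=0xA5

Answer: 0xA5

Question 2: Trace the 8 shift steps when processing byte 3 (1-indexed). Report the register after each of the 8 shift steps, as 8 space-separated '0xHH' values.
Answer: 0x5B 0xB6 0x6B 0xD6 0xAB 0x51 0xA2 0x43

Derivation:
After byte 1 (0x3A): reg=0xF9
After byte 2 (0xF2): reg=0x31
Register before byte 3: 0x31
After XOR with byte 0x9F: 0xAE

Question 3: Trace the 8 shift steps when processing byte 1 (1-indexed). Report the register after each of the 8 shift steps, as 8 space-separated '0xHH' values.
Register before byte 1: 0xAA
After XOR with byte 0x3A: 0x90

Answer: 0x27 0x4E 0x9C 0x3F 0x7E 0xFC 0xFF 0xF9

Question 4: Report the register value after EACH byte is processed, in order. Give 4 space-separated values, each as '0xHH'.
0xF9 0x31 0x43 0xA5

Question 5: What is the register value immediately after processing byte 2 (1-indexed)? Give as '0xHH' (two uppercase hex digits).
Answer: 0x31

Derivation:
After byte 1 (0x3A): reg=0xF9
After byte 2 (0xF2): reg=0x31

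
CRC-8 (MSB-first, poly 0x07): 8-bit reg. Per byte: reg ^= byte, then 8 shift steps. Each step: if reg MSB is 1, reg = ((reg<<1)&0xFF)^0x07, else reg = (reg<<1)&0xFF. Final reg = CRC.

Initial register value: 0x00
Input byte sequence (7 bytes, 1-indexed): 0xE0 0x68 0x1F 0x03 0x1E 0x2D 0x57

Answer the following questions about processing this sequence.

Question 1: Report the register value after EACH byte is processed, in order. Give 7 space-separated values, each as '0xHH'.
0xAE 0x5C 0xCE 0x6D 0x5E 0x5E 0x3F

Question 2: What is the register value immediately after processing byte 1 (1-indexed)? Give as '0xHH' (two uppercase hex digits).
Answer: 0xAE

Derivation:
After byte 1 (0xE0): reg=0xAE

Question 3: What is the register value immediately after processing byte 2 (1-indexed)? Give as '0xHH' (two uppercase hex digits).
After byte 1 (0xE0): reg=0xAE
After byte 2 (0x68): reg=0x5C

Answer: 0x5C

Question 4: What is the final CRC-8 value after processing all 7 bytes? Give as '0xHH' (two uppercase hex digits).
Answer: 0x3F

Derivation:
After byte 1 (0xE0): reg=0xAE
After byte 2 (0x68): reg=0x5C
After byte 3 (0x1F): reg=0xCE
After byte 4 (0x03): reg=0x6D
After byte 5 (0x1E): reg=0x5E
After byte 6 (0x2D): reg=0x5E
After byte 7 (0x57): reg=0x3F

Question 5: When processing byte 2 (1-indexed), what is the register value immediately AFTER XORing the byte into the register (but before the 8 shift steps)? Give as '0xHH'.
Register before byte 2: 0xAE
Byte 2: 0x68
0xAE XOR 0x68 = 0xC6

Answer: 0xC6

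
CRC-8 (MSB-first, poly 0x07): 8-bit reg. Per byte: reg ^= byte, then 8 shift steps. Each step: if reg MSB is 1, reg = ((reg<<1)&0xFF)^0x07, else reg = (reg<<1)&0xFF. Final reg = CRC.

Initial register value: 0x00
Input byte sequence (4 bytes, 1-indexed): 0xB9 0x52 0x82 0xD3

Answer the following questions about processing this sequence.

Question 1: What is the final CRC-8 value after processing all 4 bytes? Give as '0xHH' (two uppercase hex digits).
Answer: 0x67

Derivation:
After byte 1 (0xB9): reg=0x26
After byte 2 (0x52): reg=0x4B
After byte 3 (0x82): reg=0x71
After byte 4 (0xD3): reg=0x67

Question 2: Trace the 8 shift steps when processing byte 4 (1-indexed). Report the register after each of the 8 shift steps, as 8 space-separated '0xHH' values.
After byte 1 (0xB9): reg=0x26
After byte 2 (0x52): reg=0x4B
After byte 3 (0x82): reg=0x71
Register before byte 4: 0x71
After XOR with byte 0xD3: 0xA2

Answer: 0x43 0x86 0x0B 0x16 0x2C 0x58 0xB0 0x67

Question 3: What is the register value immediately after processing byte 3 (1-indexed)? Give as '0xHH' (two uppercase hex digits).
Answer: 0x71

Derivation:
After byte 1 (0xB9): reg=0x26
After byte 2 (0x52): reg=0x4B
After byte 3 (0x82): reg=0x71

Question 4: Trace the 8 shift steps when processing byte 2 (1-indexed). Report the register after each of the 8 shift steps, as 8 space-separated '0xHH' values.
Answer: 0xE8 0xD7 0xA9 0x55 0xAA 0x53 0xA6 0x4B

Derivation:
After byte 1 (0xB9): reg=0x26
Register before byte 2: 0x26
After XOR with byte 0x52: 0x74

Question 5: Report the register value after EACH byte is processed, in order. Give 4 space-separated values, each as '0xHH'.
0x26 0x4B 0x71 0x67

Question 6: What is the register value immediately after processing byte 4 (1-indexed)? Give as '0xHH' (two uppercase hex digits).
After byte 1 (0xB9): reg=0x26
After byte 2 (0x52): reg=0x4B
After byte 3 (0x82): reg=0x71
After byte 4 (0xD3): reg=0x67

Answer: 0x67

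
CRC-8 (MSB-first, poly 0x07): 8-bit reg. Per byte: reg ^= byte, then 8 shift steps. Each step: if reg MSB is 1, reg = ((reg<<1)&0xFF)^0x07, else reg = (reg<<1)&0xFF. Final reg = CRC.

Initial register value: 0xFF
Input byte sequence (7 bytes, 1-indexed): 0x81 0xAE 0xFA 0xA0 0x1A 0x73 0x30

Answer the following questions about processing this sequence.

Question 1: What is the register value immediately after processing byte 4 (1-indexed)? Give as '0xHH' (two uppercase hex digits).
Answer: 0x6D

Derivation:
After byte 1 (0x81): reg=0x7D
After byte 2 (0xAE): reg=0x37
After byte 3 (0xFA): reg=0x6D
After byte 4 (0xA0): reg=0x6D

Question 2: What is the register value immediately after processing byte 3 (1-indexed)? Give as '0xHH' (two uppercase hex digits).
Answer: 0x6D

Derivation:
After byte 1 (0x81): reg=0x7D
After byte 2 (0xAE): reg=0x37
After byte 3 (0xFA): reg=0x6D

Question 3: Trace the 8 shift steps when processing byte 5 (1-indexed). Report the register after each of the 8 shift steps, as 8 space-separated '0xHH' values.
After byte 1 (0x81): reg=0x7D
After byte 2 (0xAE): reg=0x37
After byte 3 (0xFA): reg=0x6D
After byte 4 (0xA0): reg=0x6D
Register before byte 5: 0x6D
After XOR with byte 0x1A: 0x77

Answer: 0xEE 0xDB 0xB1 0x65 0xCA 0x93 0x21 0x42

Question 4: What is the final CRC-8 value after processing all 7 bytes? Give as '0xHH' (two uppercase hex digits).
After byte 1 (0x81): reg=0x7D
After byte 2 (0xAE): reg=0x37
After byte 3 (0xFA): reg=0x6D
After byte 4 (0xA0): reg=0x6D
After byte 5 (0x1A): reg=0x42
After byte 6 (0x73): reg=0x97
After byte 7 (0x30): reg=0x7C

Answer: 0x7C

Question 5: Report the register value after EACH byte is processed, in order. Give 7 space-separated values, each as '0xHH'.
0x7D 0x37 0x6D 0x6D 0x42 0x97 0x7C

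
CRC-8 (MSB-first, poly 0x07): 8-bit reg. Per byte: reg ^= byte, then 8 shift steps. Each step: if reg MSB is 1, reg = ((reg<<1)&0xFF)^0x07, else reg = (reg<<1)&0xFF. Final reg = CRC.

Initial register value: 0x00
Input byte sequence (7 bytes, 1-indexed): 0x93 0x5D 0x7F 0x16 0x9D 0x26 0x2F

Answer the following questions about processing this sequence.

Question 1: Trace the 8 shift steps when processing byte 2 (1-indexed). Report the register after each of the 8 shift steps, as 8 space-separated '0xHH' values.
Answer: 0x5D 0xBA 0x73 0xE6 0xCB 0x91 0x25 0x4A

Derivation:
After byte 1 (0x93): reg=0xF0
Register before byte 2: 0xF0
After XOR with byte 0x5D: 0xAD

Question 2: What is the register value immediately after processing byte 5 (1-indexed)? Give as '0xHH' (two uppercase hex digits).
Answer: 0xD2

Derivation:
After byte 1 (0x93): reg=0xF0
After byte 2 (0x5D): reg=0x4A
After byte 3 (0x7F): reg=0x8B
After byte 4 (0x16): reg=0xDA
After byte 5 (0x9D): reg=0xD2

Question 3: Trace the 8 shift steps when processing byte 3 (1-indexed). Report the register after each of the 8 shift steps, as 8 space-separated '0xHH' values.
After byte 1 (0x93): reg=0xF0
After byte 2 (0x5D): reg=0x4A
Register before byte 3: 0x4A
After XOR with byte 0x7F: 0x35

Answer: 0x6A 0xD4 0xAF 0x59 0xB2 0x63 0xC6 0x8B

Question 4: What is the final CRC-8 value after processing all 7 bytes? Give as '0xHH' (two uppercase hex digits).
After byte 1 (0x93): reg=0xF0
After byte 2 (0x5D): reg=0x4A
After byte 3 (0x7F): reg=0x8B
After byte 4 (0x16): reg=0xDA
After byte 5 (0x9D): reg=0xD2
After byte 6 (0x26): reg=0xC2
After byte 7 (0x2F): reg=0x8D

Answer: 0x8D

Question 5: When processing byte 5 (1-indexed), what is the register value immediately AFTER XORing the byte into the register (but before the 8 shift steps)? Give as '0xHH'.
Answer: 0x47

Derivation:
Register before byte 5: 0xDA
Byte 5: 0x9D
0xDA XOR 0x9D = 0x47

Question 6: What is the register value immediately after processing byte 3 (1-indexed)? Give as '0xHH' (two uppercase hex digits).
Answer: 0x8B

Derivation:
After byte 1 (0x93): reg=0xF0
After byte 2 (0x5D): reg=0x4A
After byte 3 (0x7F): reg=0x8B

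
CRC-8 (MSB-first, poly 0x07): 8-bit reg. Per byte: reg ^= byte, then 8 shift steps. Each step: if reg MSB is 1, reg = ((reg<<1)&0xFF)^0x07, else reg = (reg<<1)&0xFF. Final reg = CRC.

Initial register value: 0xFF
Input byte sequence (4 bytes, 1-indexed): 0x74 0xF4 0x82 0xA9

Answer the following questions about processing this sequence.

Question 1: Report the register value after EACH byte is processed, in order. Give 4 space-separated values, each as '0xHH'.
0xB8 0xE3 0x20 0xB6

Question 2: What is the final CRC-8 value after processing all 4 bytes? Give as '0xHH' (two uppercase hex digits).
After byte 1 (0x74): reg=0xB8
After byte 2 (0xF4): reg=0xE3
After byte 3 (0x82): reg=0x20
After byte 4 (0xA9): reg=0xB6

Answer: 0xB6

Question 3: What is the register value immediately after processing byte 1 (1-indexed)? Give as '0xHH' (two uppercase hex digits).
After byte 1 (0x74): reg=0xB8

Answer: 0xB8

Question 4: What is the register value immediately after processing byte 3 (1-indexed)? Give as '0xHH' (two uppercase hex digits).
Answer: 0x20

Derivation:
After byte 1 (0x74): reg=0xB8
After byte 2 (0xF4): reg=0xE3
After byte 3 (0x82): reg=0x20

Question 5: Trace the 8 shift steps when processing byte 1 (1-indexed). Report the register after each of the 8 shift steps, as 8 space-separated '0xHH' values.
Answer: 0x11 0x22 0x44 0x88 0x17 0x2E 0x5C 0xB8

Derivation:
Register before byte 1: 0xFF
After XOR with byte 0x74: 0x8B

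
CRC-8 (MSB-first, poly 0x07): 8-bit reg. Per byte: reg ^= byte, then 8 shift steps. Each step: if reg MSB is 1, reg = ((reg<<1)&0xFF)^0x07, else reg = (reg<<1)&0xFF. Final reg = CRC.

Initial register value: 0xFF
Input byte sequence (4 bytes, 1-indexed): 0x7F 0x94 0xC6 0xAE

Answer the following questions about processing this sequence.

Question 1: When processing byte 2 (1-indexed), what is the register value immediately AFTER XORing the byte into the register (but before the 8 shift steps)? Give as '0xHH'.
Answer: 0x1D

Derivation:
Register before byte 2: 0x89
Byte 2: 0x94
0x89 XOR 0x94 = 0x1D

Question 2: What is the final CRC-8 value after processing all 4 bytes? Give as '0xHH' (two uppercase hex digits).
Answer: 0xE3

Derivation:
After byte 1 (0x7F): reg=0x89
After byte 2 (0x94): reg=0x53
After byte 3 (0xC6): reg=0xE2
After byte 4 (0xAE): reg=0xE3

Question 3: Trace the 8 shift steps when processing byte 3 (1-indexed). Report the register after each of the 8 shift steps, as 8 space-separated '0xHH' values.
Answer: 0x2D 0x5A 0xB4 0x6F 0xDE 0xBB 0x71 0xE2

Derivation:
After byte 1 (0x7F): reg=0x89
After byte 2 (0x94): reg=0x53
Register before byte 3: 0x53
After XOR with byte 0xC6: 0x95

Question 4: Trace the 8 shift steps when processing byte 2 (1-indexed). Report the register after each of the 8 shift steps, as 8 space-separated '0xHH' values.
Answer: 0x3A 0x74 0xE8 0xD7 0xA9 0x55 0xAA 0x53

Derivation:
After byte 1 (0x7F): reg=0x89
Register before byte 2: 0x89
After XOR with byte 0x94: 0x1D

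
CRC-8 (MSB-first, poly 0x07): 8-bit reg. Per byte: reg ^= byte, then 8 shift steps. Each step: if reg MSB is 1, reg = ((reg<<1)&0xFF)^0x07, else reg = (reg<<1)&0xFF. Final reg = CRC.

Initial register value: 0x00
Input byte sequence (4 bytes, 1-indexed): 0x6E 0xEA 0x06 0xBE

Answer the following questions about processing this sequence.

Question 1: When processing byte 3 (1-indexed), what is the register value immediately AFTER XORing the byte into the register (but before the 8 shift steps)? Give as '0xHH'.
Answer: 0xBD

Derivation:
Register before byte 3: 0xBB
Byte 3: 0x06
0xBB XOR 0x06 = 0xBD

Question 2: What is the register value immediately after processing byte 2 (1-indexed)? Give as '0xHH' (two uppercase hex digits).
Answer: 0xBB

Derivation:
After byte 1 (0x6E): reg=0x0D
After byte 2 (0xEA): reg=0xBB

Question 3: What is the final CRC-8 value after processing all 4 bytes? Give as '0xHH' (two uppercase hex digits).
After byte 1 (0x6E): reg=0x0D
After byte 2 (0xEA): reg=0xBB
After byte 3 (0x06): reg=0x3A
After byte 4 (0xBE): reg=0x95

Answer: 0x95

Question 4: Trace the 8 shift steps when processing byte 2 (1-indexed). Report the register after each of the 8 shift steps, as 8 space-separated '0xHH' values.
Answer: 0xC9 0x95 0x2D 0x5A 0xB4 0x6F 0xDE 0xBB

Derivation:
After byte 1 (0x6E): reg=0x0D
Register before byte 2: 0x0D
After XOR with byte 0xEA: 0xE7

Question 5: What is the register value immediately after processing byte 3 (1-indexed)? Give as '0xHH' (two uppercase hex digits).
After byte 1 (0x6E): reg=0x0D
After byte 2 (0xEA): reg=0xBB
After byte 3 (0x06): reg=0x3A

Answer: 0x3A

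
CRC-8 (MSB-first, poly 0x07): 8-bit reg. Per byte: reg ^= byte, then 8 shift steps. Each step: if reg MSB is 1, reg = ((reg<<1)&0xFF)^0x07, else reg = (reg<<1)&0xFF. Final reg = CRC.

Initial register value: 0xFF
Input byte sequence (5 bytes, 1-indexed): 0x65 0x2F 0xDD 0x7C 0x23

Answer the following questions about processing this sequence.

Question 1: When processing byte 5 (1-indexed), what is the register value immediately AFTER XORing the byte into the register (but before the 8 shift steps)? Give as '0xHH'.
Register before byte 5: 0xEE
Byte 5: 0x23
0xEE XOR 0x23 = 0xCD

Answer: 0xCD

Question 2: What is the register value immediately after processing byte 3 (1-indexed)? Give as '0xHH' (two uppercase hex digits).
After byte 1 (0x65): reg=0xCF
After byte 2 (0x2F): reg=0xAE
After byte 3 (0xDD): reg=0x5E

Answer: 0x5E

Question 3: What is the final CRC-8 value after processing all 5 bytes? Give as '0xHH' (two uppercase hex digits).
After byte 1 (0x65): reg=0xCF
After byte 2 (0x2F): reg=0xAE
After byte 3 (0xDD): reg=0x5E
After byte 4 (0x7C): reg=0xEE
After byte 5 (0x23): reg=0x6D

Answer: 0x6D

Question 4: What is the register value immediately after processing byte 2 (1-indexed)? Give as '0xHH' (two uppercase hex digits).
After byte 1 (0x65): reg=0xCF
After byte 2 (0x2F): reg=0xAE

Answer: 0xAE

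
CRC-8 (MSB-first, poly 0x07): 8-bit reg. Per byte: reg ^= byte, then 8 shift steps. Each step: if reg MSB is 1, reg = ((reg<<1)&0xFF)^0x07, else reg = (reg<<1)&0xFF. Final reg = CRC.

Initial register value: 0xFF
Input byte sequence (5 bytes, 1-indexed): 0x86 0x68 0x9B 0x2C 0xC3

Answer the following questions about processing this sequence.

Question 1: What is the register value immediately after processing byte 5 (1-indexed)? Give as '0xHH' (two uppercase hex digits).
Answer: 0x50

Derivation:
After byte 1 (0x86): reg=0x68
After byte 2 (0x68): reg=0x00
After byte 3 (0x9B): reg=0xC8
After byte 4 (0x2C): reg=0xB2
After byte 5 (0xC3): reg=0x50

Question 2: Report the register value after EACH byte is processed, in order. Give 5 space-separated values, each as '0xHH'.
0x68 0x00 0xC8 0xB2 0x50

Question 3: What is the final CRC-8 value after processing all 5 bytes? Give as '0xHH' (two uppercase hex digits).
Answer: 0x50

Derivation:
After byte 1 (0x86): reg=0x68
After byte 2 (0x68): reg=0x00
After byte 3 (0x9B): reg=0xC8
After byte 4 (0x2C): reg=0xB2
After byte 5 (0xC3): reg=0x50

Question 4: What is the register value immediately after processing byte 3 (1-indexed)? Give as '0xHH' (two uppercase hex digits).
After byte 1 (0x86): reg=0x68
After byte 2 (0x68): reg=0x00
After byte 3 (0x9B): reg=0xC8

Answer: 0xC8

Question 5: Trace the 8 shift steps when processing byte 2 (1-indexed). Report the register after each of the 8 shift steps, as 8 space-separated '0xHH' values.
Answer: 0x00 0x00 0x00 0x00 0x00 0x00 0x00 0x00

Derivation:
After byte 1 (0x86): reg=0x68
Register before byte 2: 0x68
After XOR with byte 0x68: 0x00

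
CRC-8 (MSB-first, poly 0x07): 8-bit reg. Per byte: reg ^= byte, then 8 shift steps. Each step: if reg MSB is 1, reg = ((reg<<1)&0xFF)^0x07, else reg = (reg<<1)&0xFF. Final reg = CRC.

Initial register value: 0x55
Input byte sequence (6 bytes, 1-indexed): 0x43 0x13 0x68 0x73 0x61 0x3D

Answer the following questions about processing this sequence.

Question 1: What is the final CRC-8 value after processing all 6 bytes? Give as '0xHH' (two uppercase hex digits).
After byte 1 (0x43): reg=0x62
After byte 2 (0x13): reg=0x50
After byte 3 (0x68): reg=0xA8
After byte 4 (0x73): reg=0x0F
After byte 5 (0x61): reg=0x0D
After byte 6 (0x3D): reg=0x90

Answer: 0x90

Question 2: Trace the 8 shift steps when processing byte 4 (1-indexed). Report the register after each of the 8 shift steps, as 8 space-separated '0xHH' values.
After byte 1 (0x43): reg=0x62
After byte 2 (0x13): reg=0x50
After byte 3 (0x68): reg=0xA8
Register before byte 4: 0xA8
After XOR with byte 0x73: 0xDB

Answer: 0xB1 0x65 0xCA 0x93 0x21 0x42 0x84 0x0F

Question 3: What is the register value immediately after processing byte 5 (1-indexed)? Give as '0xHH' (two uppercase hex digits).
Answer: 0x0D

Derivation:
After byte 1 (0x43): reg=0x62
After byte 2 (0x13): reg=0x50
After byte 3 (0x68): reg=0xA8
After byte 4 (0x73): reg=0x0F
After byte 5 (0x61): reg=0x0D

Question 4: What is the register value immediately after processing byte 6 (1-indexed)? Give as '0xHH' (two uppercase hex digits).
Answer: 0x90

Derivation:
After byte 1 (0x43): reg=0x62
After byte 2 (0x13): reg=0x50
After byte 3 (0x68): reg=0xA8
After byte 4 (0x73): reg=0x0F
After byte 5 (0x61): reg=0x0D
After byte 6 (0x3D): reg=0x90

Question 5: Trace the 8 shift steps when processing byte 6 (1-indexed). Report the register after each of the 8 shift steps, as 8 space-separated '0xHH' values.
Answer: 0x60 0xC0 0x87 0x09 0x12 0x24 0x48 0x90

Derivation:
After byte 1 (0x43): reg=0x62
After byte 2 (0x13): reg=0x50
After byte 3 (0x68): reg=0xA8
After byte 4 (0x73): reg=0x0F
After byte 5 (0x61): reg=0x0D
Register before byte 6: 0x0D
After XOR with byte 0x3D: 0x30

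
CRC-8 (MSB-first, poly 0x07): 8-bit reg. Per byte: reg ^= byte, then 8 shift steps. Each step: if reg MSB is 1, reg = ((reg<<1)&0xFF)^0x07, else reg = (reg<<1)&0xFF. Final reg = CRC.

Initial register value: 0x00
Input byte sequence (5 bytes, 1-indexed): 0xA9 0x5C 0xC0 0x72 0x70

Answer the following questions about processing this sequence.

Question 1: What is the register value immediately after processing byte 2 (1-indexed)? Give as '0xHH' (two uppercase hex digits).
Answer: 0x36

Derivation:
After byte 1 (0xA9): reg=0x56
After byte 2 (0x5C): reg=0x36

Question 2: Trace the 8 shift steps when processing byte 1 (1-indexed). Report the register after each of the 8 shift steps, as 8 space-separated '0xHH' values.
Answer: 0x55 0xAA 0x53 0xA6 0x4B 0x96 0x2B 0x56

Derivation:
Register before byte 1: 0x00
After XOR with byte 0xA9: 0xA9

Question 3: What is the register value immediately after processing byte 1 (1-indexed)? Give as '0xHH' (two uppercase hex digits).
Answer: 0x56

Derivation:
After byte 1 (0xA9): reg=0x56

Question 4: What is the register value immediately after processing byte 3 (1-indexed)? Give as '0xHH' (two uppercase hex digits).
Answer: 0xCC

Derivation:
After byte 1 (0xA9): reg=0x56
After byte 2 (0x5C): reg=0x36
After byte 3 (0xC0): reg=0xCC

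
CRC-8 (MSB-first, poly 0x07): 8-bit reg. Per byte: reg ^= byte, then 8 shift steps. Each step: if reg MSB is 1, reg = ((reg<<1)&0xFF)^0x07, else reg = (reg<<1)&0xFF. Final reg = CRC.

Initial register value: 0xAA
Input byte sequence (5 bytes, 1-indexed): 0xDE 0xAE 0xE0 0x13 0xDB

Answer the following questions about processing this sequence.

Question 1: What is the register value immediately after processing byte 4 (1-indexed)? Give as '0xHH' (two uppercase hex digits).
Answer: 0x34

Derivation:
After byte 1 (0xDE): reg=0x4B
After byte 2 (0xAE): reg=0xB5
After byte 3 (0xE0): reg=0xAC
After byte 4 (0x13): reg=0x34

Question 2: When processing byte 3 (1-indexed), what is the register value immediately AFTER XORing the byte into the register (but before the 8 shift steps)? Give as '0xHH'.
Register before byte 3: 0xB5
Byte 3: 0xE0
0xB5 XOR 0xE0 = 0x55

Answer: 0x55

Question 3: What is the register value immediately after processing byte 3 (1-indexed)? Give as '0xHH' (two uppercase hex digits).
After byte 1 (0xDE): reg=0x4B
After byte 2 (0xAE): reg=0xB5
After byte 3 (0xE0): reg=0xAC

Answer: 0xAC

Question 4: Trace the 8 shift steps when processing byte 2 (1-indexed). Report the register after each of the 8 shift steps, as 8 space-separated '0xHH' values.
After byte 1 (0xDE): reg=0x4B
Register before byte 2: 0x4B
After XOR with byte 0xAE: 0xE5

Answer: 0xCD 0x9D 0x3D 0x7A 0xF4 0xEF 0xD9 0xB5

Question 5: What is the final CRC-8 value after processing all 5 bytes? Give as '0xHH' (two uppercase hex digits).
Answer: 0x83

Derivation:
After byte 1 (0xDE): reg=0x4B
After byte 2 (0xAE): reg=0xB5
After byte 3 (0xE0): reg=0xAC
After byte 4 (0x13): reg=0x34
After byte 5 (0xDB): reg=0x83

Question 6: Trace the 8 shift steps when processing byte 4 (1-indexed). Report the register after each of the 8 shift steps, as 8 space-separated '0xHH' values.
Answer: 0x79 0xF2 0xE3 0xC1 0x85 0x0D 0x1A 0x34

Derivation:
After byte 1 (0xDE): reg=0x4B
After byte 2 (0xAE): reg=0xB5
After byte 3 (0xE0): reg=0xAC
Register before byte 4: 0xAC
After XOR with byte 0x13: 0xBF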